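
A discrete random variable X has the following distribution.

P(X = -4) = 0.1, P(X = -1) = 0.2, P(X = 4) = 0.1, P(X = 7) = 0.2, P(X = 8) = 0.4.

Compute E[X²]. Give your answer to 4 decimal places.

E[X²] = (-4)²(0.1) + (-1)²(0.2) + (4)²(0.1) + (7)²(0.2) + (8)²(0.4) = 38.8

38.8000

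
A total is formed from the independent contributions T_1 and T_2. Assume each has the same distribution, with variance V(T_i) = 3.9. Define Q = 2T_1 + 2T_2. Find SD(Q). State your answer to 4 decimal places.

5.5857

By independence, V(Q) = (2)²V(T_1) + (2)²V(T_2)
= (2)²·3.9 + (2)²·3.9 = 31.2
SD(Q) = √31.2 ≈ 5.5857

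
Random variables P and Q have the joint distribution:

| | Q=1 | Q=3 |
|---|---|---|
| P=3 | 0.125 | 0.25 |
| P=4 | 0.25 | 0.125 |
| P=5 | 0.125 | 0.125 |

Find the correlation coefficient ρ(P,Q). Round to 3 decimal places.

E[P] = 3.875,  E[Q] = 2
E[PQ] = 7.625
cov(P,Q) = E[PQ] − E[P]E[Q] = 7.625 − (3.875)(2) = -0.125
Var(P) = 0.609375,  Var(Q) = 1
ρ = -0.125 / √(0.609375·1) ≈ -0.160

-0.160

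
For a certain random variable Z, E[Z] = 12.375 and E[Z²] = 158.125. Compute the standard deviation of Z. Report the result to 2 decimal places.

2.23

Var(Z) = 158.125 − (12.375)² = 4.984375
σ(Z) = √4.984375 ≈ 2.23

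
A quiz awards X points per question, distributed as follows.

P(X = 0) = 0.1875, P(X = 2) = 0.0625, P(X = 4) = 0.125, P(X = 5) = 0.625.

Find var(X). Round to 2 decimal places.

E[X] = (0)(0.1875) + (2)(0.0625) + (4)(0.125) + (5)(0.625) = 3.75
E[X²] = (0)²(0.1875) + (2)²(0.0625) + (4)²(0.125) + (5)²(0.625) = 17.875
var(X) = E[X²] − (E[X])² = 17.875 − (3.75)² = 3.8125

3.81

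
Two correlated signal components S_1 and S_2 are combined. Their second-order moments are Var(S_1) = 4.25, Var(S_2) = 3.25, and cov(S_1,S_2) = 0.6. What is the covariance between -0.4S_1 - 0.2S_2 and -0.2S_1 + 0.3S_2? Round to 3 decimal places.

cov(-0.4S_1 - 0.2S_2, -0.2S_1 + 0.3S_2) = (-0.4)(-0.2)Var(S_1) + (-0.2)(0.3)Var(S_2) + [(-0.4)(0.3) + (-0.2)(-0.2)]cov(S_1,S_2)
= 0.08·4.25 + -0.06·3.25 + -0.08·0.6 = 0.097

0.097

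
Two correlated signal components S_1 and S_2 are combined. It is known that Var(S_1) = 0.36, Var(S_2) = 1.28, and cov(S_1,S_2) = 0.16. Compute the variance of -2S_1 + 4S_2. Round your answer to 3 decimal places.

Var(-2S_1 + 4S_2) = (-2)²·Var(S_1) + (4)²·Var(S_2) + 2·(-2)·(4)·cov(S_1,S_2)
= 4·0.36 + 16·1.28 + -16·0.16 = 19.36

19.360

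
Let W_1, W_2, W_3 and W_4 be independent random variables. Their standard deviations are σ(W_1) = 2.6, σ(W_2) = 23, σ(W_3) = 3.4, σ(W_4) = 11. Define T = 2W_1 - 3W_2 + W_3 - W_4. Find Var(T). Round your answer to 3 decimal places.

Var(W_1) = 6.76, Var(W_2) = 529, Var(W_3) = 11.56, Var(W_4) = 121
By independence, Var(T) = (2)²Var(W_1) + (-3)²Var(W_2) + (1)²Var(W_3) + (-1)²Var(W_4)
= (2)²·6.76 + (-3)²·529 + (1)²·11.56 + (-1)²·121 = 4920.6

4920.600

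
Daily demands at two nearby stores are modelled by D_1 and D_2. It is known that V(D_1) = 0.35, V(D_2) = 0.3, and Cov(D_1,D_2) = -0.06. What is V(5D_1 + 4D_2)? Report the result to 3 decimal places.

V(5D_1 + 4D_2) = (5)²·V(D_1) + (4)²·V(D_2) + 2·(5)·(4)·Cov(D_1,D_2)
= 25·0.35 + 16·0.3 + 40·-0.06 = 11.15

11.150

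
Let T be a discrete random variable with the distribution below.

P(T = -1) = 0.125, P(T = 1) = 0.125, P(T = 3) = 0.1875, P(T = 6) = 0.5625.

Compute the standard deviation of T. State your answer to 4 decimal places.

E[T] = (-1)(0.125) + (1)(0.125) + (3)(0.1875) + (6)(0.5625) = 3.9375
E[T²] = (-1)²(0.125) + (1)²(0.125) + (3)²(0.1875) + (6)²(0.5625) = 22.1875
var(T) = E[T²] − (E[T])² = 22.1875 − (3.9375)² = 6.68359375
σ(T) = √6.68359375 ≈ 2.5853

2.5853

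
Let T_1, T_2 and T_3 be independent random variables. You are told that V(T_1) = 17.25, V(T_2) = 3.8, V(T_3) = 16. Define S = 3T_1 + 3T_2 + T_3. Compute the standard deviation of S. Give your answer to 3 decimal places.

By independence, V(S) = (3)²V(T_1) + (3)²V(T_2) + (1)²V(T_3)
= (3)²·17.25 + (3)²·3.8 + (1)²·16 = 205.45
σ(S) = √205.45 ≈ 14.334

14.334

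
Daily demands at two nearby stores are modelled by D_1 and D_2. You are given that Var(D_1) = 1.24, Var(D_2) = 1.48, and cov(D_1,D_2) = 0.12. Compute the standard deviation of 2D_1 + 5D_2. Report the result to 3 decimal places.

Var(2D_1 + 5D_2) = (2)²·Var(D_1) + (5)²·Var(D_2) + 2·(2)·(5)·cov(D_1,D_2)
= 4·1.24 + 25·1.48 + 20·0.12 = 44.36
σ(2D_1 + 5D_2) = √44.36 ≈ 6.660

6.660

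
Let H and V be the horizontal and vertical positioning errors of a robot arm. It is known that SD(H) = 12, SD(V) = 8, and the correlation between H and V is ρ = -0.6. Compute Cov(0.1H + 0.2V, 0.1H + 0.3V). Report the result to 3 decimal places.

2.400

Var(H) = (12)² = 144;  Var(V) = (8)² = 64
Cov(H,V) = ρ·SD(H)·SD(V) = -0.6·12·8 = -57.6
Cov(0.1H + 0.2V, 0.1H + 0.3V) = (0.1)(0.1)Var(H) + (0.2)(0.3)Var(V) + [(0.1)(0.3) + (0.2)(0.1)]Cov(H,V)
= 0.01·144 + 0.06·64 + 0.05·-57.6 = 2.4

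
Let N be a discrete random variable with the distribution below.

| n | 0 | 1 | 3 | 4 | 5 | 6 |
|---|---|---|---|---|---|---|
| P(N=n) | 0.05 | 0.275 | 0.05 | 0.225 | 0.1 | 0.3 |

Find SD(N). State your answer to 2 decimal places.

E[N] = (0)(0.05) + (1)(0.275) + (3)(0.05) + (4)(0.225) + (5)(0.1) + (6)(0.3) = 3.625
E[N²] = (0)²(0.05) + (1)²(0.275) + (3)²(0.05) + (4)²(0.225) + (5)²(0.1) + (6)²(0.3) = 17.625
V(N) = E[N²] − (E[N])² = 17.625 − (3.625)² = 4.484375
SD(N) = √4.484375 ≈ 2.12

2.12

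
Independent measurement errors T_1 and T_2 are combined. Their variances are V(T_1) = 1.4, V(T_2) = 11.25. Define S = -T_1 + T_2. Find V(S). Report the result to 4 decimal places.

By independence, V(S) = (-1)²V(T_1) + (1)²V(T_2)
= (-1)²·1.4 + (1)²·11.25 = 12.65

12.6500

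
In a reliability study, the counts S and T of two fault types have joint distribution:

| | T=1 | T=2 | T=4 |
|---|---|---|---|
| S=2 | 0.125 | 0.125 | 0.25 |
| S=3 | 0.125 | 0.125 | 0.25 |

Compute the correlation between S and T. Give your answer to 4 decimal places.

0.0000

E[S] = 2.5,  E[T] = 2.75
E[ST] = 6.875
Cov(S,T) = E[ST] − E[S]E[T] = 6.875 − (2.5)(2.75) = 0
V(S) = 0.25,  V(T) = 1.6875
ρ = 0 / √(0.25·1.6875) ≈ 0.0000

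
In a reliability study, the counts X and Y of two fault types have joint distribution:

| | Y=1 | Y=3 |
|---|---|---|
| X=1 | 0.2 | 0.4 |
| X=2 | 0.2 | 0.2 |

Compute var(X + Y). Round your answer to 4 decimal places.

1.0400

E[X] = 1.4,  E[Y] = 2.2,  E[XY] = 3
var(X) = 2.2 − (1.4)² = 0.24;  var(Y) = 5.8 − (2.2)² = 0.96
Cov(X,Y) = 3 − (1.4)(2.2) = -0.08
var(X + Y) = (1)²·0.24 + (1)²·0.96 + 2·(1)·(1)·-0.08 = 1.04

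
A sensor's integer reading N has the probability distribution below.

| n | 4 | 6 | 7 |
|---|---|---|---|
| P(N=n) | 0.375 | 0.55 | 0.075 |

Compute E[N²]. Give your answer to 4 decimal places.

E[N²] = (4)²(0.375) + (6)²(0.55) + (7)²(0.075) = 29.475

29.4750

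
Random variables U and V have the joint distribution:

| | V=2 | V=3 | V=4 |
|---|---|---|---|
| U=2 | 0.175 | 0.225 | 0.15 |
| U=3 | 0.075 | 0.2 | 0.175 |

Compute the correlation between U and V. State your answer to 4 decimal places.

E[U] = 2.45,  E[V] = 3.075
E[UV] = 7.6
Cov(U,V) = E[UV] − E[U]E[V] = 7.6 − (2.45)(3.075) = 0.06625
Var(U) = 0.2475,  Var(V) = 0.569375
ρ = 0.06625 / √(0.2475·0.569375) ≈ 0.1765

0.1765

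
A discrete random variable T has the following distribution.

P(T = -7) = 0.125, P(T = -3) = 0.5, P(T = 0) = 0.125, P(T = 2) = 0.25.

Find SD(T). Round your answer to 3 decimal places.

2.848

E[T] = (-7)(0.125) + (-3)(0.5) + (0)(0.125) + (2)(0.25) = -1.875
E[T²] = (-7)²(0.125) + (-3)²(0.5) + (0)²(0.125) + (2)²(0.25) = 11.625
var(T) = E[T²] − (E[T])² = 11.625 − (-1.875)² = 8.109375
SD(T) = √8.109375 ≈ 2.848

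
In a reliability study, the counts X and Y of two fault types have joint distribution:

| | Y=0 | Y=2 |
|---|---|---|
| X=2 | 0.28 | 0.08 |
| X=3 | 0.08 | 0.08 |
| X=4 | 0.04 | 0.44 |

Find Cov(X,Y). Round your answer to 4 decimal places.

0.5760

E[X] = 3.12,  E[Y] = 1.2
E[XY] = 4.32
Cov(X,Y) = E[XY] − E[X]E[Y] = 4.32 − (3.12)(1.2) = 0.576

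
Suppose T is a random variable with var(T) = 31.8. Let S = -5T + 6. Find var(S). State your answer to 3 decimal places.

795.000

var(-5T + 6) = (-5)²·var(T) = 25·31.8 = 795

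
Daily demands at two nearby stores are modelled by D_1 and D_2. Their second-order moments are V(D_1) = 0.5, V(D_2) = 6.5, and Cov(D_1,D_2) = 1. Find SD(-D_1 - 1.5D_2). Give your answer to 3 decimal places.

4.257

V(-D_1 - 1.5D_2) = (-1)²·V(D_1) + (-1.5)²·V(D_2) + 2·(-1)·(-1.5)·Cov(D_1,D_2)
= 1·0.5 + 2.25·6.5 + 3·1 = 18.125
SD(-D_1 - 1.5D_2) = √18.125 ≈ 4.257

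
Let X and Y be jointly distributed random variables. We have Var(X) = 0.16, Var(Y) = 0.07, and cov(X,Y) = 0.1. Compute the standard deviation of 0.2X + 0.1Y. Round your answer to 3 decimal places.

Var(0.2X + 0.1Y) = (0.2)²·Var(X) + (0.1)²·Var(Y) + 2·(0.2)·(0.1)·cov(X,Y)
= 0.04·0.16 + 0.01·0.07 + 0.04·0.1 = 0.0111
SD(0.2X + 0.1Y) = √0.0111 ≈ 0.105

0.105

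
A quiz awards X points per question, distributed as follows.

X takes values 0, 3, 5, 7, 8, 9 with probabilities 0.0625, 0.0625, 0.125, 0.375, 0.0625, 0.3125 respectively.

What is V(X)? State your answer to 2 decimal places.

5.81

E[X] = (0)(0.0625) + (3)(0.0625) + (5)(0.125) + (7)(0.375) + (8)(0.0625) + (9)(0.3125) = 6.75
E[X²] = (0)²(0.0625) + (3)²(0.0625) + (5)²(0.125) + (7)²(0.375) + (8)²(0.0625) + (9)²(0.3125) = 51.375
V(X) = E[X²] − (E[X])² = 51.375 − (6.75)² = 5.8125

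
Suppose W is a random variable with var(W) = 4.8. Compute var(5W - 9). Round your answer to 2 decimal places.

120.00

var(5W - 9) = (5)²·var(W) = 25·4.8 = 120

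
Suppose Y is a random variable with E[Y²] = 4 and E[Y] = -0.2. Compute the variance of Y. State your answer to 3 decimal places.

3.960

V(Y) = 4 − (-0.2)² = 3.96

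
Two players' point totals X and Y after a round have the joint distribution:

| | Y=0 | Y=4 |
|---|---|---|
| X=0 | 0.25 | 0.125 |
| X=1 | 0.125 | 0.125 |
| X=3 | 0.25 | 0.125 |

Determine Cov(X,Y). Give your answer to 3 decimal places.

E[X] = 1.375,  E[Y] = 1.5
E[XY] = 2
Cov(X,Y) = E[XY] − E[X]E[Y] = 2 − (1.375)(1.5) = -0.0625

-0.063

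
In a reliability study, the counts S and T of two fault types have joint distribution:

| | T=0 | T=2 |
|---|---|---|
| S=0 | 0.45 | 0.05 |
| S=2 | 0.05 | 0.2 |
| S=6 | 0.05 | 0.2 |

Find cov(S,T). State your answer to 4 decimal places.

1.4000

E[S] = 2,  E[T] = 0.9
E[ST] = 3.2
cov(S,T) = E[ST] − E[S]E[T] = 3.2 − (2)(0.9) = 1.4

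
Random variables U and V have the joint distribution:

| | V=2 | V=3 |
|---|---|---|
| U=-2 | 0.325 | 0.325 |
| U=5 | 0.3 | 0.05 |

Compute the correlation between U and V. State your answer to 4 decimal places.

E[U] = 0.45,  E[V] = 2.375
E[UV] = 0.5
Cov(U,V) = E[UV] − E[U]E[V] = 0.5 − (0.45)(2.375) = -0.56875
var(U) = 11.1475,  var(V) = 0.234375
ρ = -0.56875 / √(11.1475·0.234375) ≈ -0.3519

-0.3519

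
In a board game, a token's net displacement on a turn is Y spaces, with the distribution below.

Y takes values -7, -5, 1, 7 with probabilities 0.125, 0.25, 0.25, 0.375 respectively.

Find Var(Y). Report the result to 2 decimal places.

E[Y] = (-7)(0.125) + (-5)(0.25) + (1)(0.25) + (7)(0.375) = 0.75
E[Y²] = (-7)²(0.125) + (-5)²(0.25) + (1)²(0.25) + (7)²(0.375) = 31
Var(Y) = E[Y²] − (E[Y])² = 31 − (0.75)² = 30.4375

30.44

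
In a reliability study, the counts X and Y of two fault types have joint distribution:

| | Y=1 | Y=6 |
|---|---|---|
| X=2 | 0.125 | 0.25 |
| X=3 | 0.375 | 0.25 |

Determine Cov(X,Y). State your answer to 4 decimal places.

E[X] = 2.625,  E[Y] = 3.5
E[XY] = 8.875
Cov(X,Y) = E[XY] − E[X]E[Y] = 8.875 − (2.625)(3.5) = -0.3125

-0.3125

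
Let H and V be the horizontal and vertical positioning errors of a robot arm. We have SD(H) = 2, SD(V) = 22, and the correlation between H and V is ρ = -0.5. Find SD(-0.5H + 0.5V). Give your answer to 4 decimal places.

Var(H) = (2)² = 4;  Var(V) = (22)² = 484
cov(H,V) = ρ·SD(H)·SD(V) = -0.5·2·22 = -22
Var(-0.5H + 0.5V) = (-0.5)²·Var(H) + (0.5)²·Var(V) + 2·(-0.5)·(0.5)·cov(H,V)
= 0.25·4 + 0.25·484 + -0.5·-22 = 133
SD(-0.5H + 0.5V) = √133 ≈ 11.5326

11.5326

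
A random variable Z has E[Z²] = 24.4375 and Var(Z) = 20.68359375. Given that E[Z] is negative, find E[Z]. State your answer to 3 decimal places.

-1.938

(E[Z])² = E[Z²] − Var(Z) = 24.4375 − 20.68359375 = 3.75390625
E[Z] = −√3.75390625 = -1.9375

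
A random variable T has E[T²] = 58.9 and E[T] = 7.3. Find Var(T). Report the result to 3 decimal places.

Var(T) = 58.9 − (7.3)² = 5.61

5.610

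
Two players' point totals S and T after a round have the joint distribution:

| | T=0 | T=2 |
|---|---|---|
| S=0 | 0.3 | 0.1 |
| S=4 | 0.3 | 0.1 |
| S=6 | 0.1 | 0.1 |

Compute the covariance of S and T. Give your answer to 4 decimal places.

E[S] = 2.8,  E[T] = 0.6
E[ST] = 2
Cov(S,T) = E[ST] − E[S]E[T] = 2 − (2.8)(0.6) = 0.32

0.3200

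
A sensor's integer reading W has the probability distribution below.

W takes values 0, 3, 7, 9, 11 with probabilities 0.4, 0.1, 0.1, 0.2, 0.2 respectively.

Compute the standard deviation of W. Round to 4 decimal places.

E[W] = (0)(0.4) + (3)(0.1) + (7)(0.1) + (9)(0.2) + (11)(0.2) = 5
E[W²] = (0)²(0.4) + (3)²(0.1) + (7)²(0.1) + (9)²(0.2) + (11)²(0.2) = 46.2
V(W) = E[W²] − (E[W])² = 46.2 − (5)² = 21.2
SD(W) = √21.2 ≈ 4.6043

4.6043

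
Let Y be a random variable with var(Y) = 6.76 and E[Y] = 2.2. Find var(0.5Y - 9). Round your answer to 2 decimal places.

1.69

var(0.5Y - 9) = (0.5)²·var(Y) = 0.25·6.76 = 1.69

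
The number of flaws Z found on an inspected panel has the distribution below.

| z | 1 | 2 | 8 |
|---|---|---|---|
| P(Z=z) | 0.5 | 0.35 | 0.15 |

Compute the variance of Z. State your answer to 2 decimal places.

5.74

E[Z] = (1)(0.5) + (2)(0.35) + (8)(0.15) = 2.4
E[Z²] = (1)²(0.5) + (2)²(0.35) + (8)²(0.15) = 11.5
V(Z) = E[Z²] − (E[Z])² = 11.5 − (2.4)² = 5.74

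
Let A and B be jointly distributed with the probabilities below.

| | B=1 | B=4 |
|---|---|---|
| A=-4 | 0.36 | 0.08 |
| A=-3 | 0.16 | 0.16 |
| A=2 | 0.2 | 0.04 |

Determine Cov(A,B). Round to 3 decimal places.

E[A] = -2.24,  E[B] = 1.84
E[AB] = -4.4
Cov(A,B) = E[AB] − E[A]E[B] = -4.4 − (-2.24)(1.84) = -0.2784

-0.278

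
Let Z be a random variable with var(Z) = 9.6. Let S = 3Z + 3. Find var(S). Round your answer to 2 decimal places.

86.40

var(3Z + 3) = (3)²·var(Z) = 9·9.6 = 86.4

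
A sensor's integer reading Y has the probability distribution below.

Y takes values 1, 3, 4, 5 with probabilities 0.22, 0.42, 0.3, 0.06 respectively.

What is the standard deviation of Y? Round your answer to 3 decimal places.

1.191

E[Y] = (1)(0.22) + (3)(0.42) + (4)(0.3) + (5)(0.06) = 2.98
E[Y²] = (1)²(0.22) + (3)²(0.42) + (4)²(0.3) + (5)²(0.06) = 10.3
var(Y) = E[Y²] − (E[Y])² = 10.3 − (2.98)² = 1.4196
σ(Y) = √1.4196 ≈ 1.191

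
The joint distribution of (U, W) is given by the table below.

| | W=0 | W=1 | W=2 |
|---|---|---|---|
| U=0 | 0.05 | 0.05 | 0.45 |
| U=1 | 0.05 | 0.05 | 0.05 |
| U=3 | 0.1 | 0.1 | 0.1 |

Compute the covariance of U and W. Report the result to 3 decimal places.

E[U] = 1.05,  E[W] = 1.4
E[UW] = 1.05
cov(U,W) = E[UW] − E[U]E[W] = 1.05 − (1.05)(1.4) = -0.42

-0.420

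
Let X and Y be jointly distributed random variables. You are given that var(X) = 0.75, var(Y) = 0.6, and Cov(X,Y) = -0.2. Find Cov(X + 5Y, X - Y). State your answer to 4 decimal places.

-3.0500

Cov(X + 5Y, X - Y) = (1)(1)var(X) + (5)(-1)var(Y) + [(1)(-1) + (5)(1)]Cov(X,Y)
= 1·0.75 + -5·0.6 + 4·-0.2 = -3.05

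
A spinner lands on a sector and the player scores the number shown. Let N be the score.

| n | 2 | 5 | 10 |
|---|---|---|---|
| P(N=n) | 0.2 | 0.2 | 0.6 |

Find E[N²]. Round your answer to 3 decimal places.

65.800

E[N²] = (2)²(0.2) + (5)²(0.2) + (10)²(0.6) = 65.8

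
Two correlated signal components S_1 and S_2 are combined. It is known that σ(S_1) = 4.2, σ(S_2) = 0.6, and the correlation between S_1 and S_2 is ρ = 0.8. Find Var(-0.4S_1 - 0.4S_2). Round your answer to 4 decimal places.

3.5251

Var(S_1) = (4.2)² = 17.64;  Var(S_2) = (0.6)² = 0.36
Cov(S_1,S_2) = ρ·σ(S_1)·σ(S_2) = 0.8·4.2·0.6 = 2.016
Var(-0.4S_1 - 0.4S_2) = (-0.4)²·Var(S_1) + (-0.4)²·Var(S_2) + 2·(-0.4)·(-0.4)·Cov(S_1,S_2)
= 0.16·17.64 + 0.16·0.36 + 0.32·2.016 = 3.52512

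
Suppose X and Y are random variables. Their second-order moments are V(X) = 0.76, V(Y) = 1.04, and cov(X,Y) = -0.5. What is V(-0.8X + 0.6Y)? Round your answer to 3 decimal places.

V(-0.8X + 0.6Y) = (-0.8)²·V(X) + (0.6)²·V(Y) + 2·(-0.8)·(0.6)·cov(X,Y)
= 0.64·0.76 + 0.36·1.04 + -0.96·-0.5 = 1.3408

1.341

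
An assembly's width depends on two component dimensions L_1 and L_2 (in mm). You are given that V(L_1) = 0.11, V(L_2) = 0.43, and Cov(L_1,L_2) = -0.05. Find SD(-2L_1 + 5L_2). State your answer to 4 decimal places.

V(-2L_1 + 5L_2) = (-2)²·V(L_1) + (5)²·V(L_2) + 2·(-2)·(5)·Cov(L_1,L_2)
= 4·0.11 + 25·0.43 + -20·-0.05 = 12.19
SD(-2L_1 + 5L_2) = √12.19 ≈ 3.4914

3.4914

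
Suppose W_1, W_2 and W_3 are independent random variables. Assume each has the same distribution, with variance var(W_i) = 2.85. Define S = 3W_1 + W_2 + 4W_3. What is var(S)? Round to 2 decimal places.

74.10

By independence, var(S) = (3)²var(W_1) + (1)²var(W_2) + (4)²var(W_3)
= (3)²·2.85 + (1)²·2.85 + (4)²·2.85 = 74.1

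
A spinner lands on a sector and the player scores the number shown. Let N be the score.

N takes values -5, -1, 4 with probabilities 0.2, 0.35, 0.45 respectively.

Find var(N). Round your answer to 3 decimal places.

12.348

E[N] = (-5)(0.2) + (-1)(0.35) + (4)(0.45) = 0.45
E[N²] = (-5)²(0.2) + (-1)²(0.35) + (4)²(0.45) = 12.55
var(N) = E[N²] − (E[N])² = 12.55 − (0.45)² = 12.3475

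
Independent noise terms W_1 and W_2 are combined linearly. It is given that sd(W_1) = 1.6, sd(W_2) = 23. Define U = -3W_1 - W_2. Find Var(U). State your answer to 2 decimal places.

552.04

Var(W_1) = 2.56, Var(W_2) = 529
By independence, Var(U) = (-3)²Var(W_1) + (-1)²Var(W_2)
= (-3)²·2.56 + (-1)²·529 = 552.04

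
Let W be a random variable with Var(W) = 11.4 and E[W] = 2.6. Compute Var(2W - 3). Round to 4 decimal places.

Var(2W - 3) = (2)²·Var(W) = 4·11.4 = 45.6

45.6000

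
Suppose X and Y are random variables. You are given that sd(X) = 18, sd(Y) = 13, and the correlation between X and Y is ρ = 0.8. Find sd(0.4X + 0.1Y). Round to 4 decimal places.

V(X) = (18)² = 324;  V(Y) = (13)² = 169
Cov(X,Y) = ρ·sd(X)·sd(Y) = 0.8·18·13 = 187.2
V(0.4X + 0.1Y) = (0.4)²·V(X) + (0.1)²·V(Y) + 2·(0.4)·(0.1)·Cov(X,Y)
= 0.16·324 + 0.01·169 + 0.08·187.2 = 68.506
sd(0.4X + 0.1Y) = √68.506 ≈ 8.2768

8.2768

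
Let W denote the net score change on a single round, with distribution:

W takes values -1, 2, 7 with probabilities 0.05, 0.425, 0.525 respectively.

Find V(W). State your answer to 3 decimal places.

E[W] = (-1)(0.05) + (2)(0.425) + (7)(0.525) = 4.475
E[W²] = (-1)²(0.05) + (2)²(0.425) + (7)²(0.525) = 27.475
V(W) = E[W²] − (E[W])² = 27.475 − (4.475)² = 7.449375

7.449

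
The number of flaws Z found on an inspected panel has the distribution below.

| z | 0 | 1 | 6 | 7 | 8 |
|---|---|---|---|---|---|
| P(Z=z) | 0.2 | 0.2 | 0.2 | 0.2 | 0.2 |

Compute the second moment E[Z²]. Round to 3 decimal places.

E[Z²] = (0)²(0.2) + (1)²(0.2) + (6)²(0.2) + (7)²(0.2) + (8)²(0.2) = 30

30.000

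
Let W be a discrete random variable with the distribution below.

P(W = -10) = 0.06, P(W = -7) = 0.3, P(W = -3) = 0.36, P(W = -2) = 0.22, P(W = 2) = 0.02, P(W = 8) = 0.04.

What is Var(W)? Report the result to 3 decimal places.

12.560

E[W] = (-10)(0.06) + (-7)(0.3) + (-3)(0.36) + (-2)(0.22) + (2)(0.02) + (8)(0.04) = -3.86
E[W²] = (-10)²(0.06) + (-7)²(0.3) + (-3)²(0.36) + (-2)²(0.22) + (2)²(0.02) + (8)²(0.04) = 27.46
Var(W) = E[W²] − (E[W])² = 27.46 − (-3.86)² = 12.5604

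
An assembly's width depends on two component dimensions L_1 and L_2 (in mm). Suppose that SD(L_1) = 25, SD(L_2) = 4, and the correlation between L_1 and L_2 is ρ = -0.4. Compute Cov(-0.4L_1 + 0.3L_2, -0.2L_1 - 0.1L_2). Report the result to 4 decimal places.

var(L_1) = (25)² = 625;  var(L_2) = (4)² = 16
Cov(L_1,L_2) = ρ·SD(L_1)·SD(L_2) = -0.4·25·4 = -40
Cov(-0.4L_1 + 0.3L_2, -0.2L_1 - 0.1L_2) = (-0.4)(-0.2)var(L_1) + (0.3)(-0.1)var(L_2) + [(-0.4)(-0.1) + (0.3)(-0.2)]Cov(L_1,L_2)
= 0.08·625 + -0.03·16 + -0.02·-40 = 50.32

50.3200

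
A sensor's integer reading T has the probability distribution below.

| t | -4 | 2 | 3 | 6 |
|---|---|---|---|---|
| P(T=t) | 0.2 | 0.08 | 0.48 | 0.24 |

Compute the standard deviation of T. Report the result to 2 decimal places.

E[T] = (-4)(0.2) + (2)(0.08) + (3)(0.48) + (6)(0.24) = 2.24
E[T²] = (-4)²(0.2) + (2)²(0.08) + (3)²(0.48) + (6)²(0.24) = 16.48
Var(T) = E[T²] − (E[T])² = 16.48 − (2.24)² = 11.4624
sd(T) = √11.4624 ≈ 3.39

3.39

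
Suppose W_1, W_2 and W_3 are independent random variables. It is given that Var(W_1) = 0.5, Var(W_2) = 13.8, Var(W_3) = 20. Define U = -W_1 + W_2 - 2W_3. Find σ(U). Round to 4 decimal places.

9.7108

By independence, Var(U) = (-1)²Var(W_1) + (1)²Var(W_2) + (-2)²Var(W_3)
= (-1)²·0.5 + (1)²·13.8 + (-2)²·20 = 94.3
σ(U) = √94.3 ≈ 9.7108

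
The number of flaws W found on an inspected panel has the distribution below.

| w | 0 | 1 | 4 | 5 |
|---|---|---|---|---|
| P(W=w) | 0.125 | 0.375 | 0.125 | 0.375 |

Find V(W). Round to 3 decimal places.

4.188

E[W] = (0)(0.125) + (1)(0.375) + (4)(0.125) + (5)(0.375) = 2.75
E[W²] = (0)²(0.125) + (1)²(0.375) + (4)²(0.125) + (5)²(0.375) = 11.75
V(W) = E[W²] − (E[W])² = 11.75 − (2.75)² = 4.1875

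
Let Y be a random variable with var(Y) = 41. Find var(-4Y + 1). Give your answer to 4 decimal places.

var(-4Y + 1) = (-4)²·var(Y) = 16·41 = 656

656.0000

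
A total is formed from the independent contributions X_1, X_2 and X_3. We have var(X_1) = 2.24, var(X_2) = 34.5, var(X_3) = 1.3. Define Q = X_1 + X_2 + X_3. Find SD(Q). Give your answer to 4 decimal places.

6.1677

By independence, var(Q) = (1)²var(X_1) + (1)²var(X_2) + (1)²var(X_3)
= (1)²·2.24 + (1)²·34.5 + (1)²·1.3 = 38.04
SD(Q) = √38.04 ≈ 6.1677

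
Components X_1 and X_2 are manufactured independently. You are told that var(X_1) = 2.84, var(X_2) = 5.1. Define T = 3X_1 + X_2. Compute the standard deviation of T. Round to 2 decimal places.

5.54

By independence, var(T) = (3)²var(X_1) + (1)²var(X_2)
= (3)²·2.84 + (1)²·5.1 = 30.66
sd(T) = √30.66 ≈ 5.54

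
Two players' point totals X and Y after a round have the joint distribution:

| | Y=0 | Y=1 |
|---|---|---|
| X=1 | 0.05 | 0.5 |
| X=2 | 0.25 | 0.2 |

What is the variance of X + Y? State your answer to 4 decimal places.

E[X] = 1.45,  E[Y] = 0.7,  E[XY] = 0.9
var(X) = 2.35 − (1.45)² = 0.2475;  var(Y) = 0.7 − (0.7)² = 0.21
Cov(X,Y) = 0.9 − (1.45)(0.7) = -0.115
var(X + Y) = (1)²·0.2475 + (1)²·0.21 + 2·(1)·(1)·-0.115 = 0.2275

0.2275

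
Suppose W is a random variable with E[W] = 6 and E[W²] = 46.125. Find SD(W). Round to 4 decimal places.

3.1820

var(W) = 46.125 − (6)² = 10.125
SD(W) = √10.125 ≈ 3.1820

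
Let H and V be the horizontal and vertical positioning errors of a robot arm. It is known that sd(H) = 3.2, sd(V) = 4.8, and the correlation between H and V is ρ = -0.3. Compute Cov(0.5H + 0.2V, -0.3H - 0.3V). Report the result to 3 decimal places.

var(H) = (3.2)² = 10.24;  var(V) = (4.8)² = 23.04
Cov(H,V) = ρ·sd(H)·sd(V) = -0.3·3.2·4.8 = -4.608
Cov(0.5H + 0.2V, -0.3H - 0.3V) = (0.5)(-0.3)var(H) + (0.2)(-0.3)var(V) + [(0.5)(-0.3) + (0.2)(-0.3)]Cov(H,V)
= -0.15·10.24 + -0.06·23.04 + -0.21·-4.608 = -1.95072

-1.951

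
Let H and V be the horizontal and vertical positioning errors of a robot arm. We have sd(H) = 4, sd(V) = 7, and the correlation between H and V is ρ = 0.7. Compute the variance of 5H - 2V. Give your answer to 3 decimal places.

var(H) = (4)² = 16;  var(V) = (7)² = 49
Cov(H,V) = ρ·sd(H)·sd(V) = 0.7·4·7 = 19.6
var(5H - 2V) = (5)²·var(H) + (-2)²·var(V) + 2·(5)·(-2)·Cov(H,V)
= 25·16 + 4·49 + -20·19.6 = 204

204.000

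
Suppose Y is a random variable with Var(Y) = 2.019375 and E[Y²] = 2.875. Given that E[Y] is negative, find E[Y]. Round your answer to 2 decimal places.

(E[Y])² = E[Y²] − Var(Y) = 2.875 − 2.019375 = 0.855625
E[Y] = −√0.855625 = -0.925

-0.93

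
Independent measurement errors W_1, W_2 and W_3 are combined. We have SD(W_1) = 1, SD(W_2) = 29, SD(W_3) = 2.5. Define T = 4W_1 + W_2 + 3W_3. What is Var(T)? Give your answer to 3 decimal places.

Var(W_1) = 1, Var(W_2) = 841, Var(W_3) = 6.25
By independence, Var(T) = (4)²Var(W_1) + (1)²Var(W_2) + (3)²Var(W_3)
= (4)²·1 + (1)²·841 + (3)²·6.25 = 913.25

913.250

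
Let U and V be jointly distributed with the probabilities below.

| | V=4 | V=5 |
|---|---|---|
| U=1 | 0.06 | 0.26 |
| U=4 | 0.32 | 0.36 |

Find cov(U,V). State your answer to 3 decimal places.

-0.185

E[U] = 3.04,  E[V] = 4.62
E[UV] = 13.86
cov(U,V) = E[UV] − E[U]E[V] = 13.86 − (3.04)(4.62) = -0.1848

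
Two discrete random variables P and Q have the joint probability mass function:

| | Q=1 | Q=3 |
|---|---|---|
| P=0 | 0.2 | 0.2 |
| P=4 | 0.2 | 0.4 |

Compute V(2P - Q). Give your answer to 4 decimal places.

15.0400

E[P] = 2.4,  E[Q] = 2.2,  E[PQ] = 5.6
V(P) = 9.6 − (2.4)² = 3.84;  V(Q) = 5.8 − (2.2)² = 0.96
Cov(P,Q) = 5.6 − (2.4)(2.2) = 0.32
V(2P - Q) = (2)²·3.84 + (-1)²·0.96 + 2·(2)·(-1)·0.32 = 15.04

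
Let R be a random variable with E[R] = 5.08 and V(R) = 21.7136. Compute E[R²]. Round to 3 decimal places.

E[R²] = V(R) + (E[R])² = 21.7136 + (5.08)² = 47.52

47.520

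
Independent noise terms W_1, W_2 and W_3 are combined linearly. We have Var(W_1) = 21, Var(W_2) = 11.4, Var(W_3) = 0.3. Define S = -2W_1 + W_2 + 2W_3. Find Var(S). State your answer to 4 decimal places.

96.6000

By independence, Var(S) = (-2)²Var(W_1) + (1)²Var(W_2) + (2)²Var(W_3)
= (-2)²·21 + (1)²·11.4 + (2)²·0.3 = 96.6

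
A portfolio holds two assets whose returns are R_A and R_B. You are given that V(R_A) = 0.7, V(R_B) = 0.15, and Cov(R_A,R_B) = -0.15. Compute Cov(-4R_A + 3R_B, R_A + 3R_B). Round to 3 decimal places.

Cov(-4R_A + 3R_B, R_A + 3R_B) = (-4)(1)V(R_A) + (3)(3)V(R_B) + [(-4)(3) + (3)(1)]Cov(R_A,R_B)
= -4·0.7 + 9·0.15 + -9·-0.15 = -0.1

-0.100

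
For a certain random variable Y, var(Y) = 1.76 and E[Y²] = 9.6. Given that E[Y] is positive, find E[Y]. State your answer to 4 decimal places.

(E[Y])² = E[Y²] − var(Y) = 9.6 − 1.76 = 7.84
E[Y] = √7.84 = 2.8

2.8000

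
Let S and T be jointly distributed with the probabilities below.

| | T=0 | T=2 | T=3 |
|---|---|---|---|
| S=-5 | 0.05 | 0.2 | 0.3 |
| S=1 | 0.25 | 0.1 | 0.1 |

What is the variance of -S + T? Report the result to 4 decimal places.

E[S] = -2.3,  E[T] = 1.8,  E[ST] = -6
Var(S) = 14.2 − (-2.3)² = 8.91;  Var(T) = 4.8 − (1.8)² = 1.56
cov(S,T) = -6 − (-2.3)(1.8) = -1.86
Var(-S + T) = (-1)²·8.91 + (1)²·1.56 + 2·(-1)·(1)·-1.86 = 14.19

14.1900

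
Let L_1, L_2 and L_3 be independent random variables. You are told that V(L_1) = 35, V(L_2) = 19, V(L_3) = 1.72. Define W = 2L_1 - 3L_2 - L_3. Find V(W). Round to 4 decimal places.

By independence, V(W) = (2)²V(L_1) + (-3)²V(L_2) + (-1)²V(L_3)
= (2)²·35 + (-3)²·19 + (-1)²·1.72 = 312.72

312.7200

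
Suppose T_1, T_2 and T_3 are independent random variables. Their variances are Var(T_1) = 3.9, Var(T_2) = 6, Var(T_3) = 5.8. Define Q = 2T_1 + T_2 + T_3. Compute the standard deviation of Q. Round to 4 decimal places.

5.2345

By independence, Var(Q) = (2)²Var(T_1) + (1)²Var(T_2) + (1)²Var(T_3)
= (2)²·3.9 + (1)²·6 + (1)²·5.8 = 27.4
σ(Q) = √27.4 ≈ 5.2345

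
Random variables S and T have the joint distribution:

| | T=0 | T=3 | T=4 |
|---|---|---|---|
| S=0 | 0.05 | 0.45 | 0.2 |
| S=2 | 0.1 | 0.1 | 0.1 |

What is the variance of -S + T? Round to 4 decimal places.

3.0875

E[S] = 0.6,  E[T] = 2.85,  E[ST] = 1.4
var(S) = 1.2 − (0.6)² = 0.84;  var(T) = 9.75 − (2.85)² = 1.6275
Cov(S,T) = 1.4 − (0.6)(2.85) = -0.31
var(-S + T) = (-1)²·0.84 + (1)²·1.6275 + 2·(-1)·(1)·-0.31 = 3.0875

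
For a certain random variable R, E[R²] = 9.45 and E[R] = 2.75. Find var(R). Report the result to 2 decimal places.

1.89

var(R) = 9.45 − (2.75)² = 1.8875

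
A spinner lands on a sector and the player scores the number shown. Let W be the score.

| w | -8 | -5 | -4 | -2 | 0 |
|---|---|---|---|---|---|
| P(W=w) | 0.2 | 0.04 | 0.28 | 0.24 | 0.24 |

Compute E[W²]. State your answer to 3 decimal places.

19.240

E[W²] = (-8)²(0.2) + (-5)²(0.04) + (-4)²(0.28) + (-2)²(0.24) + (0)²(0.24) = 19.24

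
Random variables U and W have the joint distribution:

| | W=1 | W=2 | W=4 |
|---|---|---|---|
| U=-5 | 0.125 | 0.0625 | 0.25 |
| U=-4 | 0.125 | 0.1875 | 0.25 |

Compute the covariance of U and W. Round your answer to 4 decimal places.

-0.0469

E[U] = -4.4375,  E[W] = 2.75
E[UW] = -12.25
Cov(U,W) = E[UW] − E[U]E[W] = -12.25 − (-4.4375)(2.75) = -0.046875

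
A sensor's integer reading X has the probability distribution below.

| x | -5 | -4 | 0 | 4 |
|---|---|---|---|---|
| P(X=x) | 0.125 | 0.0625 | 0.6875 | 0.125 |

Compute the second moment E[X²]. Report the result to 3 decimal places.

6.125

E[X²] = (-5)²(0.125) + (-4)²(0.0625) + (0)²(0.6875) + (4)²(0.125) = 6.125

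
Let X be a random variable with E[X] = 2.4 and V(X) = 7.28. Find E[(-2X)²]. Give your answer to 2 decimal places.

52.16

E[-2X] = -2·2.4 = -4.8
V(-2X) = (-2)²·7.28 = 29.12
E[(-2X)²] = V((-2X)) + (E[(-2X)])² = 29.12 + (-4.8)² = 52.16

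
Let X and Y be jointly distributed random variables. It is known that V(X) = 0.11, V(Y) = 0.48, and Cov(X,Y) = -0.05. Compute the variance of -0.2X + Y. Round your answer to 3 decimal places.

V(-0.2X + Y) = (-0.2)²·V(X) + (1)²·V(Y) + 2·(-0.2)·(1)·Cov(X,Y)
= 0.04·0.11 + 1·0.48 + -0.4·-0.05 = 0.5044

0.504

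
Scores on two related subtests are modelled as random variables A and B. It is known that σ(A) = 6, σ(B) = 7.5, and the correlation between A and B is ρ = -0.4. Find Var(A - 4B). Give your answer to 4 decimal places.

1080.0000

Var(A) = (6)² = 36;  Var(B) = (7.5)² = 56.25
Cov(A,B) = ρ·σ(A)·σ(B) = -0.4·6·7.5 = -18
Var(A - 4B) = (1)²·Var(A) + (-4)²·Var(B) + 2·(1)·(-4)·Cov(A,B)
= 1·36 + 16·56.25 + -8·-18 = 1080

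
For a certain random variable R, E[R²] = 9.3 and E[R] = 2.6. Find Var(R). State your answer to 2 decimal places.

2.54

Var(R) = 9.3 − (2.6)² = 2.54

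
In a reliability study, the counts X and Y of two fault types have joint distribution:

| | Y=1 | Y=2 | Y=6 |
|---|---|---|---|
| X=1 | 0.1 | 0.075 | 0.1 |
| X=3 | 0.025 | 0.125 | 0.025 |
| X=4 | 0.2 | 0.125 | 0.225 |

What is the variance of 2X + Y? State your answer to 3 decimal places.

E[X] = 3,  E[Y] = 3.075,  E[XY] = 9.325
Var(X) = 10.65 − (3)² = 1.65;  Var(Y) = 14.225 − (3.075)² = 4.769375
cov(X,Y) = 9.325 − (3)(3.075) = 0.1
Var(2X + Y) = (2)²·1.65 + (1)²·4.769375 + 2·(2)·(1)·0.1 = 11.769375

11.769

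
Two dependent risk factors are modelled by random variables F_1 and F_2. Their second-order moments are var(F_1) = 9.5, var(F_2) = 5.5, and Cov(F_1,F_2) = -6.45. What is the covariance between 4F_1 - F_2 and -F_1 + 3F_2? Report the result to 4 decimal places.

Cov(4F_1 - F_2, -F_1 + 3F_2) = (4)(-1)var(F_1) + (-1)(3)var(F_2) + [(4)(3) + (-1)(-1)]Cov(F_1,F_2)
= -4·9.5 + -3·5.5 + 13·-6.45 = -138.35

-138.3500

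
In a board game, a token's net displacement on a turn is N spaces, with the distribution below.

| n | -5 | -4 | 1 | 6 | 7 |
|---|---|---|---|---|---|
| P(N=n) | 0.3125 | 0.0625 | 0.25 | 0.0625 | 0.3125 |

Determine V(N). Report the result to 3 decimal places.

25.625

E[N] = (-5)(0.3125) + (-4)(0.0625) + (1)(0.25) + (6)(0.0625) + (7)(0.3125) = 1
E[N²] = (-5)²(0.3125) + (-4)²(0.0625) + (1)²(0.25) + (6)²(0.0625) + (7)²(0.3125) = 26.625
V(N) = E[N²] − (E[N])² = 26.625 − (1)² = 25.625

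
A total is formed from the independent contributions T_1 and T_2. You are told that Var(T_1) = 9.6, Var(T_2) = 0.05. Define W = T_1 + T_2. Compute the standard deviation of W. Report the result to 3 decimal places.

3.106

By independence, Var(W) = (1)²Var(T_1) + (1)²Var(T_2)
= (1)²·9.6 + (1)²·0.05 = 9.65
SD(W) = √9.65 ≈ 3.106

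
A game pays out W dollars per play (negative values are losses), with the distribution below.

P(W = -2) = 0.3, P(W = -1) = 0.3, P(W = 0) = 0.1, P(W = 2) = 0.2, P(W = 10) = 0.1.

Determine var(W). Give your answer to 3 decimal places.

12.050

E[W] = (-2)(0.3) + (-1)(0.3) + (0)(0.1) + (2)(0.2) + (10)(0.1) = 0.5
E[W²] = (-2)²(0.3) + (-1)²(0.3) + (0)²(0.1) + (2)²(0.2) + (10)²(0.1) = 12.3
var(W) = E[W²] − (E[W])² = 12.3 − (0.5)² = 12.05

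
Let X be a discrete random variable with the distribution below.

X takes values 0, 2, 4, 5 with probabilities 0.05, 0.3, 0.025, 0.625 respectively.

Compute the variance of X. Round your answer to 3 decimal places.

2.594

E[X] = (0)(0.05) + (2)(0.3) + (4)(0.025) + (5)(0.625) = 3.825
E[X²] = (0)²(0.05) + (2)²(0.3) + (4)²(0.025) + (5)²(0.625) = 17.225
Var(X) = E[X²] − (E[X])² = 17.225 − (3.825)² = 2.594375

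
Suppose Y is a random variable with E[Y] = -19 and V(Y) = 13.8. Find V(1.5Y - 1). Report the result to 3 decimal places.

V(1.5Y - 1) = (1.5)²·V(Y) = 2.25·13.8 = 31.05

31.050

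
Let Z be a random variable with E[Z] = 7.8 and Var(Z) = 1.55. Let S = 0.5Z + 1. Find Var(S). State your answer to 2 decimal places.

Var(0.5Z + 1) = (0.5)²·Var(Z) = 0.25·1.55 = 0.3875

0.39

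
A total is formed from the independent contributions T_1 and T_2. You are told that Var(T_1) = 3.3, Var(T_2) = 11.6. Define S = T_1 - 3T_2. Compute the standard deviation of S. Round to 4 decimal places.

10.3779

By independence, Var(S) = (1)²Var(T_1) + (-3)²Var(T_2)
= (1)²·3.3 + (-3)²·11.6 = 107.7
SD(S) = √107.7 ≈ 10.3779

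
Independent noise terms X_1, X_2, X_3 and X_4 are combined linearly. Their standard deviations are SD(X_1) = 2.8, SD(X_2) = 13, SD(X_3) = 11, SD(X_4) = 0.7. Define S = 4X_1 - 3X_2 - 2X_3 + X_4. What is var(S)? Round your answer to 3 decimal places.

2130.930

var(X_1) = 7.84, var(X_2) = 169, var(X_3) = 121, var(X_4) = 0.49
By independence, var(S) = (4)²var(X_1) + (-3)²var(X_2) + (-2)²var(X_3) + (1)²var(X_4)
= (4)²·7.84 + (-3)²·169 + (-2)²·121 + (1)²·0.49 = 2130.93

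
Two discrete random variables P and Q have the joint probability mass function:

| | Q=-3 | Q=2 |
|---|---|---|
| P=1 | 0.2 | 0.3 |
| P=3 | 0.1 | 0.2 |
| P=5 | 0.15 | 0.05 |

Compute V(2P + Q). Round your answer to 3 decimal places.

12.548

E[P] = 2.4,  E[Q] = -0.25,  E[PQ] = -1.45
V(P) = 8.2 − (2.4)² = 2.44;  V(Q) = 6.25 − (-0.25)² = 6.1875
Cov(P,Q) = -1.45 − (2.4)(-0.25) = -0.85
V(2P + Q) = (2)²·2.44 + (1)²·6.1875 + 2·(2)·(1)·-0.85 = 12.5475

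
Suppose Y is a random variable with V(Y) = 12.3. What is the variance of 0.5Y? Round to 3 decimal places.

3.075

V(0.5Y) = (0.5)²·V(Y) = 0.25·12.3 = 3.075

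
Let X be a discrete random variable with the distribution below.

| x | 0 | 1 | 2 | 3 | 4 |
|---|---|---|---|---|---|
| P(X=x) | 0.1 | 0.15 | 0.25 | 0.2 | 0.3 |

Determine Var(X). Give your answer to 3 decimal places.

1.748

E[X] = (0)(0.1) + (1)(0.15) + (2)(0.25) + (3)(0.2) + (4)(0.3) = 2.45
E[X²] = (0)²(0.1) + (1)²(0.15) + (2)²(0.25) + (3)²(0.2) + (4)²(0.3) = 7.75
Var(X) = E[X²] − (E[X])² = 7.75 − (2.45)² = 1.7475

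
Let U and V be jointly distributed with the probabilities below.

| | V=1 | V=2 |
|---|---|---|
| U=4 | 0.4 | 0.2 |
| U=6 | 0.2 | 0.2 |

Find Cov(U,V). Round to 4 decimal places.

0.0800

E[U] = 4.8,  E[V] = 1.4
E[UV] = 6.8
Cov(U,V) = E[UV] − E[U]E[V] = 6.8 − (4.8)(1.4) = 0.08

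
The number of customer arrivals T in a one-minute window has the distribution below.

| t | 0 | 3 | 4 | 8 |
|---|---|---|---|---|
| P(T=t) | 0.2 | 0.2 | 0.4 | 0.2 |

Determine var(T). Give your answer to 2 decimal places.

E[T] = (0)(0.2) + (3)(0.2) + (4)(0.4) + (8)(0.2) = 3.8
E[T²] = (0)²(0.2) + (3)²(0.2) + (4)²(0.4) + (8)²(0.2) = 21
var(T) = E[T²] − (E[T])² = 21 − (3.8)² = 6.56

6.56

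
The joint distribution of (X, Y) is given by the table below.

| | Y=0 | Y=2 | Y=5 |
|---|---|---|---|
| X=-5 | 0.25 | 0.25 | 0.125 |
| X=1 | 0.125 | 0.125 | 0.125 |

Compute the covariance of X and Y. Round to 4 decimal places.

E[X] = -2.75,  E[Y] = 2
E[XY] = -4.75
Cov(X,Y) = E[XY] − E[X]E[Y] = -4.75 − (-2.75)(2) = 0.75

0.7500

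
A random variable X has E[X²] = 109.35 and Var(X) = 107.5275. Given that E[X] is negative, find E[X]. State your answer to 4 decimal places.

(E[X])² = E[X²] − Var(X) = 109.35 − 107.5275 = 1.8225
E[X] = −√1.8225 = -1.35

-1.3500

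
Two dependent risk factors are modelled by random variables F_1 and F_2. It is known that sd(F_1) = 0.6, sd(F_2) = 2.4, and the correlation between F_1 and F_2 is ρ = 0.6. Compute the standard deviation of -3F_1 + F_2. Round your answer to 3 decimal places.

1.953

V(F_1) = (0.6)² = 0.36;  V(F_2) = (2.4)² = 5.76
Cov(F_1,F_2) = ρ·sd(F_1)·sd(F_2) = 0.6·0.6·2.4 = 0.864
V(-3F_1 + F_2) = (-3)²·V(F_1) + (1)²·V(F_2) + 2·(-3)·(1)·Cov(F_1,F_2)
= 9·0.36 + 1·5.76 + -6·0.864 = 3.816
sd(-3F_1 + F_2) = √3.816 ≈ 1.953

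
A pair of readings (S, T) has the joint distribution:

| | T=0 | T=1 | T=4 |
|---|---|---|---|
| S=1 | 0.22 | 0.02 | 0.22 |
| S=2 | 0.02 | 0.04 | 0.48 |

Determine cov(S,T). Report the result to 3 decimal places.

E[S] = 1.54,  E[T] = 2.86
E[ST] = 4.82
cov(S,T) = E[ST] − E[S]E[T] = 4.82 − (1.54)(2.86) = 0.4156

0.416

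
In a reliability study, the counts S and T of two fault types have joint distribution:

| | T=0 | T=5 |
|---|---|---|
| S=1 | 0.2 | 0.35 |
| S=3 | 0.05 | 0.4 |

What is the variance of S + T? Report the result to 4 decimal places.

6.9275

E[S] = 1.9,  E[T] = 3.75,  E[ST] = 7.75
var(S) = 4.6 − (1.9)² = 0.99;  var(T) = 18.75 − (3.75)² = 4.6875
cov(S,T) = 7.75 − (1.9)(3.75) = 0.625
var(S + T) = (1)²·0.99 + (1)²·4.6875 + 2·(1)·(1)·0.625 = 6.9275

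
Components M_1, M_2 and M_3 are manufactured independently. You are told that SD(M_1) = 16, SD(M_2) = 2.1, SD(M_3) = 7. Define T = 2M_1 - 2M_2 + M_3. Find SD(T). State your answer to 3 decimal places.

Var(M_1) = 256, Var(M_2) = 4.41, Var(M_3) = 49
By independence, Var(T) = (2)²Var(M_1) + (-2)²Var(M_2) + (1)²Var(M_3)
= (2)²·256 + (-2)²·4.41 + (1)²·49 = 1090.64
SD(T) = √1090.64 ≈ 33.025

33.025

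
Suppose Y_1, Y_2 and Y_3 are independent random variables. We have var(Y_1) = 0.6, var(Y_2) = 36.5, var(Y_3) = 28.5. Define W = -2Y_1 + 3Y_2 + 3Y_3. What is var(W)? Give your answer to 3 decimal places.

587.400

By independence, var(W) = (-2)²var(Y_1) + (3)²var(Y_2) + (3)²var(Y_3)
= (-2)²·0.6 + (3)²·36.5 + (3)²·28.5 = 587.4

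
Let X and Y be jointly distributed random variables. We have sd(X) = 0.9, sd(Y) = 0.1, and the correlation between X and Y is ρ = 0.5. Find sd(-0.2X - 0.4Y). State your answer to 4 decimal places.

V(X) = (0.9)² = 0.81;  V(Y) = (0.1)² = 0.01
cov(X,Y) = ρ·sd(X)·sd(Y) = 0.5·0.9·0.1 = 0.045
V(-0.2X - 0.4Y) = (-0.2)²·V(X) + (-0.4)²·V(Y) + 2·(-0.2)·(-0.4)·cov(X,Y)
= 0.04·0.81 + 0.16·0.01 + 0.16·0.045 = 0.0412
sd(-0.2X - 0.4Y) = √0.0412 ≈ 0.2030

0.2030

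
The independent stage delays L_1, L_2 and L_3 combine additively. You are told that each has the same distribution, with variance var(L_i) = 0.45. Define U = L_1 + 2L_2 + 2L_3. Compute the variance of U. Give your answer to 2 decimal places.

4.05

By independence, var(U) = (1)²var(L_1) + (2)²var(L_2) + (2)²var(L_3)
= (1)²·0.45 + (2)²·0.45 + (2)²·0.45 = 4.05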